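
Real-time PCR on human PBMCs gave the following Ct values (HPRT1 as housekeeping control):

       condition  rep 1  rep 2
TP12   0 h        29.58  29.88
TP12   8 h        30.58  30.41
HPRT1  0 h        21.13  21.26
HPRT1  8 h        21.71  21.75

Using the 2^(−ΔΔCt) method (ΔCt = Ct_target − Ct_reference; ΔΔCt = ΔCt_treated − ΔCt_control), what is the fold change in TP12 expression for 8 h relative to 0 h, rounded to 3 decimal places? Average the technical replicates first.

0.853

Mean Ct: TP12 0 h 29.730; TP12 8 h 30.495; HPRT1 0 h 21.195; HPRT1 8 h 21.730
ΔCt(0 h) = 29.730 − 21.195 = 8.535
ΔCt(8 h) = 30.495 − 21.730 = 8.765
ΔΔCt = 8.765 − 8.535 = 0.230
Fold change = 2^(−0.230) = 0.8526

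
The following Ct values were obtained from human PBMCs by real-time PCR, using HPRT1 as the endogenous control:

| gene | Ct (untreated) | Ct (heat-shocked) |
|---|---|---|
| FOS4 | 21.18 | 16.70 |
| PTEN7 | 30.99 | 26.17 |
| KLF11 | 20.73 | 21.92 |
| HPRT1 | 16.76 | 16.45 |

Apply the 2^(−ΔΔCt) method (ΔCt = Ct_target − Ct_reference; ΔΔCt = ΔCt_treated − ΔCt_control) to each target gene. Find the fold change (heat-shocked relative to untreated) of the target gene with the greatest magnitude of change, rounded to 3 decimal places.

22.785

FOS4: ΔΔCt = (16.70−16.45) − (21.18−16.76) = 0.25 − 4.42 = -4.17; fold change = 2^4.17 = 18.001
PTEN7: ΔΔCt = (26.17−16.45) − (30.99−16.76) = 9.72 − 14.23 = -4.51; fold change = 2^4.51 = 22.785
KLF11: ΔΔCt = (21.92−16.45) − (20.73−16.76) = 5.47 − 3.97 = 1.50; fold change = 2^-1.50 = 0.354
PTEN7 has the largest |ΔΔCt| = 4.51.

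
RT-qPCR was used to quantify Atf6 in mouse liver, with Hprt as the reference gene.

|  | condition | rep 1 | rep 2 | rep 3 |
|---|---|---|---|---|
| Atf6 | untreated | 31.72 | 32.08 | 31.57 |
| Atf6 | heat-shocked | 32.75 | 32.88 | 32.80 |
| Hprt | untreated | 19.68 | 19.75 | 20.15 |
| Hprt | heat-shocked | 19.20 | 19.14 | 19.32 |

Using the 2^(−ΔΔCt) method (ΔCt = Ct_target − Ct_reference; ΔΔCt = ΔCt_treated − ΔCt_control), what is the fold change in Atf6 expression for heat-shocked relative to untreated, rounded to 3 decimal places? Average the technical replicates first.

Mean Ct: Atf6 untreated 31.790; Atf6 heat-shocked 32.810; Hprt untreated 19.860; Hprt heat-shocked 19.220
ΔCt(untreated) = 31.790 − 19.860 = 11.930
ΔCt(heat-shocked) = 32.810 − 19.220 = 13.590
ΔΔCt = 13.590 − 11.930 = 1.660
Fold change = 2^(−1.660) = 0.3164

0.316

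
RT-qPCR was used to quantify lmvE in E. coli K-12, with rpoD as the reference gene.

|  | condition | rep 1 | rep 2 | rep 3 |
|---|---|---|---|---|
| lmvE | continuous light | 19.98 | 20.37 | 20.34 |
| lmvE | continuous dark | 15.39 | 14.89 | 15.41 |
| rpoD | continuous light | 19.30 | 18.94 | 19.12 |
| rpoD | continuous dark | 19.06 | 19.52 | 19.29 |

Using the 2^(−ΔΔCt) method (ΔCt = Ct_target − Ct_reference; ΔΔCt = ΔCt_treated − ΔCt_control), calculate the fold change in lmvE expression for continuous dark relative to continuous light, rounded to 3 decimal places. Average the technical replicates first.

36.002

Mean Ct: lmvE continuous light 20.230; lmvE continuous dark 15.230; rpoD continuous light 19.120; rpoD continuous dark 19.290
ΔCt(continuous light) = 20.230 − 19.120 = 1.110
ΔCt(continuous dark) = 15.230 − 19.290 = -4.060
ΔΔCt = -4.060 − 1.110 = -5.170
Fold change = 2^(−(-5.170)) = 2^5.170 = 36.0019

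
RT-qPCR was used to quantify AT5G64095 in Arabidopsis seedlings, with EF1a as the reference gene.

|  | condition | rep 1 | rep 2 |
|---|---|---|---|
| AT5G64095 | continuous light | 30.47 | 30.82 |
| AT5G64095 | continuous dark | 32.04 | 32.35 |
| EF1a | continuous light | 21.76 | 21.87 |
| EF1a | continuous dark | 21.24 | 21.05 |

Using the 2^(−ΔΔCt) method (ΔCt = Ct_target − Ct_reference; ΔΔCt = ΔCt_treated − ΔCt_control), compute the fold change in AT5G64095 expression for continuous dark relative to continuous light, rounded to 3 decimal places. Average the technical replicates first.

0.215

Mean Ct: AT5G64095 continuous light 30.645; AT5G64095 continuous dark 32.195; EF1a continuous light 21.815; EF1a continuous dark 21.145
ΔCt(continuous light) = 30.645 − 21.815 = 8.830
ΔCt(continuous dark) = 32.195 − 21.145 = 11.050
ΔΔCt = 11.050 − 8.830 = 2.220
Fold change = 2^(−2.220) = 0.2146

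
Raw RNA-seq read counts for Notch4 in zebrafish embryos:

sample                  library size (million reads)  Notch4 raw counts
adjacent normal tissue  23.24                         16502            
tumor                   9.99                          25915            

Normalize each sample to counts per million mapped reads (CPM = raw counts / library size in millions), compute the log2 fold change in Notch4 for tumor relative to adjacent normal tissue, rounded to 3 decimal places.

1.869

CPM(adjacent normal tissue) = 16502 / 23.24 = 710.0688
CPM(tumor) = 25915 / 9.99 = 2594.0941
Fold change = 2594.0941 / 710.0688 = 3.65330
log2(3.65330) = 1.8692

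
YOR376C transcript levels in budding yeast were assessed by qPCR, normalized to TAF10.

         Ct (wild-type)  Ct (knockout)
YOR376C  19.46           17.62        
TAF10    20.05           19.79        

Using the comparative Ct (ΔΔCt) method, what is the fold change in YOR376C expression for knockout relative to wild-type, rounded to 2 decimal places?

ΔCt(wild-type) = 19.460 − 20.050 = -0.590
ΔCt(knockout) = 17.620 − 19.790 = -2.170
ΔΔCt = -2.170 − (-0.590) = -1.580
Fold change = 2^(−(-1.580)) = 2^1.580 = 2.990

2.99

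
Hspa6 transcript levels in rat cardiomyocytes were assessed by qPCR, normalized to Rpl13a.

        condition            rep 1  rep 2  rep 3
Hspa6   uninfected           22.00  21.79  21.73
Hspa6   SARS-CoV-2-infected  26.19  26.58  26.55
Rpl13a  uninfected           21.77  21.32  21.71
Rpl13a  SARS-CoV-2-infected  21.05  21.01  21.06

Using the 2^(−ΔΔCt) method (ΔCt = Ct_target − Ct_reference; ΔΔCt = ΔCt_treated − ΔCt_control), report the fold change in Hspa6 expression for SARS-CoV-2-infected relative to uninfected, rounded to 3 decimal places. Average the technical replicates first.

0.028

Mean Ct: Hspa6 uninfected 21.840; Hspa6 SARS-CoV-2-infected 26.440; Rpl13a uninfected 21.600; Rpl13a SARS-CoV-2-infected 21.040
ΔCt(uninfected) = 21.840 − 21.600 = 0.240
ΔCt(SARS-CoV-2-infected) = 26.440 − 21.040 = 5.400
ΔΔCt = 5.400 − 0.240 = 5.160
Fold change = 2^(−5.160) = 0.0280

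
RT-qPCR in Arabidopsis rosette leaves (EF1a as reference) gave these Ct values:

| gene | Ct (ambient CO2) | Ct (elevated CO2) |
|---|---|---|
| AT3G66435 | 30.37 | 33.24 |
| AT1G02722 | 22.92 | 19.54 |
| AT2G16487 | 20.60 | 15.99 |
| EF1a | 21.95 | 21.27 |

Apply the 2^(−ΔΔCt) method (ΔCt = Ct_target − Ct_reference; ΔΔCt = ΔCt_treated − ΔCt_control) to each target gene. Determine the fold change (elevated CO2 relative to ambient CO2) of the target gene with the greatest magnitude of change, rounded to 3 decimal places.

15.242

AT3G66435: ΔΔCt = (33.24−21.27) − (30.37−21.95) = 11.97 − 8.42 = 3.55; fold change = 2^-3.55 = 0.085
AT1G02722: ΔΔCt = (19.54−21.27) − (22.92−21.95) = -1.73 − 0.97 = -2.70; fold change = 2^2.70 = 6.498
AT2G16487: ΔΔCt = (15.99−21.27) − (20.60−21.95) = -5.28 − (-1.35) = -3.93; fold change = 2^3.93 = 15.242
AT2G16487 has the largest |ΔΔCt| = 3.93.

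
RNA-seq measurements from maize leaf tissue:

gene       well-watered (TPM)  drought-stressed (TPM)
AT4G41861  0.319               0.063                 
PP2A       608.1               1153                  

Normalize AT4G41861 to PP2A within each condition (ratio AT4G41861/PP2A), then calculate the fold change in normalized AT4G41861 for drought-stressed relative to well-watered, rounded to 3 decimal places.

AT4G41861/PP2A (well-watered) = 0.319 / 608.1 = 0.00052458
AT4G41861/PP2A (drought-stressed) = 0.063 / 1153 = 5.464e-05
Fold change = 5.464e-05 / 0.00052458 = 0.1042

0.104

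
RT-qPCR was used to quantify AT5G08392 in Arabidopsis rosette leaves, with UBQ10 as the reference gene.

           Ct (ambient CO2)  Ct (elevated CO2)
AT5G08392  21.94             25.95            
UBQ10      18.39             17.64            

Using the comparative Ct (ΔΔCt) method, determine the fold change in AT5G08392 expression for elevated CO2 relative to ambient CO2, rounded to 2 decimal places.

0.04

ΔCt(ambient CO2) = 21.940 − 18.390 = 3.550
ΔCt(elevated CO2) = 25.950 − 17.640 = 8.310
ΔΔCt = 8.310 − 3.550 = 4.760
Fold change = 2^(−4.760) = 0.037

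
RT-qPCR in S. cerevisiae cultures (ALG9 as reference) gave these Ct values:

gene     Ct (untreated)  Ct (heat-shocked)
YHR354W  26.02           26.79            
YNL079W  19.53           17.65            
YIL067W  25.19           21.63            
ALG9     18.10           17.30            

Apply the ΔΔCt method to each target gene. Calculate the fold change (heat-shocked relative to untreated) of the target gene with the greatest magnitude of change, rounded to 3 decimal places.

YHR354W: ΔΔCt = (26.79−17.30) − (26.02−18.10) = 9.49 − 7.92 = 1.57; fold change = 2^-1.57 = 0.337
YNL079W: ΔΔCt = (17.65−17.30) − (19.53−18.10) = 0.35 − 1.43 = -1.08; fold change = 2^1.08 = 2.114
YIL067W: ΔΔCt = (21.63−17.30) − (25.19−18.10) = 4.33 − 7.09 = -2.76; fold change = 2^2.76 = 6.774
YIL067W has the largest |ΔΔCt| = 2.76.

6.774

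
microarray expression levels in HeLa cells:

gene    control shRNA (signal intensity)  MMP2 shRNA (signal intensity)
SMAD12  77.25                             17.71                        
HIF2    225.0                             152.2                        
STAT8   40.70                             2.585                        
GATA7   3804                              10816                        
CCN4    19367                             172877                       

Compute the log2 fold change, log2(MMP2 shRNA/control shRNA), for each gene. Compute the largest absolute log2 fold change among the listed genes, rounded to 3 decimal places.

log2(17.71/77.25) = -2.125  (SMAD12)
log2(152.2/225.0) = -0.564  (HIF2)
log2(2.585/40.70) = -3.977  (STAT8)
log2(10816/3804) = 1.508  (GATA7)
log2(172877/19367) = 3.158  (CCN4)
The largest magnitude belongs to STAT8.

3.977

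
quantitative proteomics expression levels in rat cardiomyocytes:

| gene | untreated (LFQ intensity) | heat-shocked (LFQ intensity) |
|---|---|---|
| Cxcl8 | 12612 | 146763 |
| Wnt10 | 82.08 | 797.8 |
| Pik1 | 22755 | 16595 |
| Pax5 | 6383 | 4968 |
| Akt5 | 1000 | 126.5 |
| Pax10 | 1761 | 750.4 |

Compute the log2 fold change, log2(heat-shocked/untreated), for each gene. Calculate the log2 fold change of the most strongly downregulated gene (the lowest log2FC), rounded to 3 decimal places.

-2.983

log2(146763/12612) = 3.541  (Cxcl8)
log2(797.8/82.08) = 3.281  (Wnt10)
log2(16595/22755) = -0.455  (Pik1)
log2(4968/6383) = -0.362  (Pax5)
log2(126.5/1000) = -2.983  (Akt5)
log2(750.4/1761) = -1.231  (Pax10)
Akt5 is most strongly downregulated.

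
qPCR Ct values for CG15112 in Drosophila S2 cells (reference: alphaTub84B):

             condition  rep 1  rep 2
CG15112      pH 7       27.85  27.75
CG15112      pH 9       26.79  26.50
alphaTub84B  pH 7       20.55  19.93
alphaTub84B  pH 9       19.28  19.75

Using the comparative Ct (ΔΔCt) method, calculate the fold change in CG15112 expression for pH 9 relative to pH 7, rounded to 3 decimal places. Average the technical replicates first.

Mean Ct: CG15112 pH 7 27.800; CG15112 pH 9 26.645; alphaTub84B pH 7 20.240; alphaTub84B pH 9 19.515
ΔCt(pH 7) = 27.800 − 20.240 = 7.560
ΔCt(pH 9) = 26.645 − 19.515 = 7.130
ΔΔCt = 7.130 − 7.560 = -0.430
Fold change = 2^(−(-0.430)) = 2^0.430 = 1.3472

1.347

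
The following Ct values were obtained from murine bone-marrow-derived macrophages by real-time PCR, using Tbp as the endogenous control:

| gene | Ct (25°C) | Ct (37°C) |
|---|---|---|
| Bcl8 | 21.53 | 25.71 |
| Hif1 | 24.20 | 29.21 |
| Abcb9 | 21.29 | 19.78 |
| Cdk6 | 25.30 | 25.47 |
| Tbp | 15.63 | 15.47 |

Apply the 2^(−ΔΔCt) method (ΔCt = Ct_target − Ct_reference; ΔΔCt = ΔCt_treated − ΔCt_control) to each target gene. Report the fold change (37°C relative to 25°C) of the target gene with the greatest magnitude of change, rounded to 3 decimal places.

0.028

Bcl8: ΔΔCt = (25.71−15.47) − (21.53−15.63) = 10.24 − 5.90 = 4.34; fold change = 2^-4.34 = 0.049
Hif1: ΔΔCt = (29.21−15.47) − (24.20−15.63) = 13.74 − 8.57 = 5.17; fold change = 2^-5.17 = 0.028
Abcb9: ΔΔCt = (19.78−15.47) − (21.29−15.63) = 4.31 − 5.66 = -1.35; fold change = 2^1.35 = 2.549
Cdk6: ΔΔCt = (25.47−15.47) − (25.30−15.63) = 10.00 − 9.67 = 0.33; fold change = 2^-0.33 = 0.796
Hif1 has the largest |ΔΔCt| = 5.17.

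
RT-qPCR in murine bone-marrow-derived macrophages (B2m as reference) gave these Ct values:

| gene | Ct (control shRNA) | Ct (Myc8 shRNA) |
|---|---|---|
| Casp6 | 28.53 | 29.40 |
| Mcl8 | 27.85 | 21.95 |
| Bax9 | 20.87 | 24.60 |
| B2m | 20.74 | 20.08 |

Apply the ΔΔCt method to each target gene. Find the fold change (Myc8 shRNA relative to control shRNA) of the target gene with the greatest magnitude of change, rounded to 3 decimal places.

37.792

Casp6: ΔΔCt = (29.40−20.08) − (28.53−20.74) = 9.32 − 7.79 = 1.53; fold change = 2^-1.53 = 0.346
Mcl8: ΔΔCt = (21.95−20.08) − (27.85−20.74) = 1.87 − 7.11 = -5.24; fold change = 2^5.24 = 37.792
Bax9: ΔΔCt = (24.60−20.08) − (20.87−20.74) = 4.52 − 0.13 = 4.39; fold change = 2^-4.39 = 0.048
Mcl8 has the largest |ΔΔCt| = 5.24.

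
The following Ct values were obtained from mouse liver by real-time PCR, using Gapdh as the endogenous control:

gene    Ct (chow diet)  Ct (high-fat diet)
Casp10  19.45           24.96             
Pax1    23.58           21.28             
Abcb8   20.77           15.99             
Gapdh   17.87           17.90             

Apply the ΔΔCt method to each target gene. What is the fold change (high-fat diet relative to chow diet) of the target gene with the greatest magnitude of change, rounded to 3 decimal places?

0.022

Casp10: ΔΔCt = (24.96−17.90) − (19.45−17.87) = 7.06 − 1.58 = 5.48; fold change = 2^-5.48 = 0.022
Pax1: ΔΔCt = (21.28−17.90) − (23.58−17.87) = 3.38 − 5.71 = -2.33; fold change = 2^2.33 = 5.028
Abcb8: ΔΔCt = (15.99−17.90) − (20.77−17.87) = -1.91 − 2.90 = -4.81; fold change = 2^4.81 = 28.051
Casp10 has the largest |ΔΔCt| = 5.48.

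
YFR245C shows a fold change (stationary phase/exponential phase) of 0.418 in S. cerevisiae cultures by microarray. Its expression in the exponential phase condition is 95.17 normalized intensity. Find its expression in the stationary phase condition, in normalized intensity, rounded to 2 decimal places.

39.78

stationary phase expression = 95.17 × 0.418 = 39.78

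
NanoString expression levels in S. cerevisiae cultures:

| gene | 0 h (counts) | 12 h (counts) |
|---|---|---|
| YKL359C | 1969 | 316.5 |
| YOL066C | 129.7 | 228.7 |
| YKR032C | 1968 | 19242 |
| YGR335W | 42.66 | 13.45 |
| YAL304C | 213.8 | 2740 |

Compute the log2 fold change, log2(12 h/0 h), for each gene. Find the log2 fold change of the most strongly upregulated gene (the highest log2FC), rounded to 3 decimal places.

3.680

log2(316.5/1969) = -2.637  (YKL359C)
log2(228.7/129.7) = 0.818  (YOL066C)
log2(19242/1968) = 3.289  (YKR032C)
log2(13.45/42.66) = -1.665  (YGR335W)
log2(2740/213.8) = 3.680  (YAL304C)
YAL304C is most strongly upregulated.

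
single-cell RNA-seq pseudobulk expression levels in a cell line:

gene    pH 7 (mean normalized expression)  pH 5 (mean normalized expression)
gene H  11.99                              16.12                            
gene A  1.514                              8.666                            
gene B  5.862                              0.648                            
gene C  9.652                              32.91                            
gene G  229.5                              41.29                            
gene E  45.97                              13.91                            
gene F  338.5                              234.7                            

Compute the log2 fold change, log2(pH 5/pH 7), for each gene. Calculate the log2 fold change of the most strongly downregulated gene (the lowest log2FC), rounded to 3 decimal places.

log2(16.12/11.99) = 0.427  (gene H)
log2(8.666/1.514) = 2.517  (gene A)
log2(0.648/5.862) = -3.177  (gene B)
log2(32.91/9.652) = 1.770  (gene C)
log2(41.29/229.5) = -2.475  (gene G)
log2(13.91/45.97) = -1.725  (gene E)
log2(234.7/338.5) = -0.528  (gene F)
gene B is most strongly downregulated.

-3.177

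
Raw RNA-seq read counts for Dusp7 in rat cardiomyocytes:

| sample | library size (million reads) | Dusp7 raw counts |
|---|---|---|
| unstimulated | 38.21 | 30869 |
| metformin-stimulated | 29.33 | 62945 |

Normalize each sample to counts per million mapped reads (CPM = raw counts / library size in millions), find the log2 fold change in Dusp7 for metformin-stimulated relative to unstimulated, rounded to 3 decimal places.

1.410

CPM(unstimulated) = 30869 / 38.21 = 807.8775
CPM(metformin-stimulated) = 62945 / 29.33 = 2146.0961
Fold change = 2146.0961 / 807.8775 = 2.65646
log2(2.65646) = 1.4095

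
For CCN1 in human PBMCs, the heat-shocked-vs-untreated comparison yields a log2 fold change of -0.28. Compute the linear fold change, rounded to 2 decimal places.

0.82

Fold change = 2^(-0.28) = 0.824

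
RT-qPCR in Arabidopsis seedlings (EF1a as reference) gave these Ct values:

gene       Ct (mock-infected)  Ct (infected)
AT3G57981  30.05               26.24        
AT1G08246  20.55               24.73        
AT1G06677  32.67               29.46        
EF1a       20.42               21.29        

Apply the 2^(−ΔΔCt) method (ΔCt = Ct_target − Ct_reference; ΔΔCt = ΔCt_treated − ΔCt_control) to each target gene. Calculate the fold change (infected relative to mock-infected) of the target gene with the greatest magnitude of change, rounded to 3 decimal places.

25.634

AT3G57981: ΔΔCt = (26.24−21.29) − (30.05−20.42) = 4.95 − 9.63 = -4.68; fold change = 2^4.68 = 25.634
AT1G08246: ΔΔCt = (24.73−21.29) − (20.55−20.42) = 3.44 − 0.13 = 3.31; fold change = 2^-3.31 = 0.101
AT1G06677: ΔΔCt = (29.46−21.29) − (32.67−20.42) = 8.17 − 12.25 = -4.08; fold change = 2^4.08 = 16.912
AT3G57981 has the largest |ΔΔCt| = 4.68.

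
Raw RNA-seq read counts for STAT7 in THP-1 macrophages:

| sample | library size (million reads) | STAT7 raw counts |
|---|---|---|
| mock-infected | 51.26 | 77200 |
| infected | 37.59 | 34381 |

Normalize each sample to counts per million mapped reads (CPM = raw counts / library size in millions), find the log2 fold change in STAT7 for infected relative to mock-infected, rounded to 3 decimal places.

-0.720

CPM(mock-infected) = 77200 / 51.26 = 1506.0476
CPM(infected) = 34381 / 37.59 = 914.6316
Fold change = 914.6316 / 1506.0476 = 0.60731
log2(0.60731) = -0.7195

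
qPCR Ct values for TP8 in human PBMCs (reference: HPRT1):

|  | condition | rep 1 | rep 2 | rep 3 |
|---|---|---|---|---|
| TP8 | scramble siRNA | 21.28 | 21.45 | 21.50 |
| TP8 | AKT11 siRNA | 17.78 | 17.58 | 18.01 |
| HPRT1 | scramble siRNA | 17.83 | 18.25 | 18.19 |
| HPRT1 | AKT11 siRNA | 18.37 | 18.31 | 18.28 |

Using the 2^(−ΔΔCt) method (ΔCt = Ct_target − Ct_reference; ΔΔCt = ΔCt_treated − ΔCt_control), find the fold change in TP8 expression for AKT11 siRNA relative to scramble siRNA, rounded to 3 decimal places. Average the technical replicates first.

Mean Ct: TP8 scramble siRNA 21.410; TP8 AKT11 siRNA 17.790; HPRT1 scramble siRNA 18.090; HPRT1 AKT11 siRNA 18.320
ΔCt(scramble siRNA) = 21.410 − 18.090 = 3.320
ΔCt(AKT11 siRNA) = 17.790 − 18.320 = -0.530
ΔΔCt = -0.530 − 3.320 = -3.850
Fold change = 2^(−(-3.850)) = 2^3.850 = 14.4200

14.420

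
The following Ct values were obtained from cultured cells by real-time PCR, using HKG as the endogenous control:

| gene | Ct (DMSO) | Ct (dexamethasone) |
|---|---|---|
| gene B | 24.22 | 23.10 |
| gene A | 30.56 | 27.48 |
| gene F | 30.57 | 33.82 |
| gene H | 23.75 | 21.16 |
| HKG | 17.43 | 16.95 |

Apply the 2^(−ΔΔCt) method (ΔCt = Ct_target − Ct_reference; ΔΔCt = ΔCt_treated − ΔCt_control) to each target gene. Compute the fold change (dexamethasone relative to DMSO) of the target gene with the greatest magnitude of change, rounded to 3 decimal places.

gene B: ΔΔCt = (23.10−16.95) − (24.22−17.43) = 6.15 − 6.79 = -0.64; fold change = 2^0.64 = 1.558
gene A: ΔΔCt = (27.48−16.95) − (30.56−17.43) = 10.53 − 13.13 = -2.60; fold change = 2^2.60 = 6.063
gene F: ΔΔCt = (33.82−16.95) − (30.57−17.43) = 16.87 − 13.14 = 3.73; fold change = 2^-3.73 = 0.075
gene H: ΔΔCt = (21.16−16.95) − (23.75−17.43) = 4.21 − 6.32 = -2.11; fold change = 2^2.11 = 4.317
gene F has the largest |ΔΔCt| = 3.73.

0.075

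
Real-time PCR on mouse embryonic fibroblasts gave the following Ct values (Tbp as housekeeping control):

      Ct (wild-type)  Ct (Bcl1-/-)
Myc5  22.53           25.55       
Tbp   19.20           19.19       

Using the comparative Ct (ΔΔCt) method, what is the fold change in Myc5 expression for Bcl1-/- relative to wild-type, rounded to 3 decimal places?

0.122

ΔCt(wild-type) = 22.530 − 19.200 = 3.330
ΔCt(Bcl1-/-) = 25.550 − 19.190 = 6.360
ΔΔCt = 6.360 − 3.330 = 3.030
Fold change = 2^(−3.030) = 0.1224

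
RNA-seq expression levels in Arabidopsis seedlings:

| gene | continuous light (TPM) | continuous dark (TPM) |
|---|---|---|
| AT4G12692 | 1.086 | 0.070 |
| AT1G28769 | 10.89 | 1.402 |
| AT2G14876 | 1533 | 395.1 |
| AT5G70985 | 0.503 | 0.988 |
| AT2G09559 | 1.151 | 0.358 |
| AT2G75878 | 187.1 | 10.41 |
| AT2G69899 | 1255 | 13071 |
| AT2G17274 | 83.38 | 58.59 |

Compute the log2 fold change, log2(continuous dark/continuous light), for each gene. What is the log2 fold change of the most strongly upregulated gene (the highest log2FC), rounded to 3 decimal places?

log2(0.070/1.086) = -3.956  (AT4G12692)
log2(1.402/10.89) = -2.957  (AT1G28769)
log2(395.1/1533) = -1.956  (AT2G14876)
log2(0.988/0.503) = 0.974  (AT5G70985)
log2(0.358/1.151) = -1.685  (AT2G09559)
log2(10.41/187.1) = -4.168  (AT2G75878)
log2(13071/1255) = 3.381  (AT2G69899)
log2(58.59/83.38) = -0.509  (AT2G17274)
AT2G69899 is most strongly upregulated.

3.381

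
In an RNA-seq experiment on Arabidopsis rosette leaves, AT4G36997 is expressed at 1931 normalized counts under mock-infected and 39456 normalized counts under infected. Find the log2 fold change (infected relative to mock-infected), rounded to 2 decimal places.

4.35

Fold change = 39456 / 1931 = 20.4329
log2(20.4329) = 4.353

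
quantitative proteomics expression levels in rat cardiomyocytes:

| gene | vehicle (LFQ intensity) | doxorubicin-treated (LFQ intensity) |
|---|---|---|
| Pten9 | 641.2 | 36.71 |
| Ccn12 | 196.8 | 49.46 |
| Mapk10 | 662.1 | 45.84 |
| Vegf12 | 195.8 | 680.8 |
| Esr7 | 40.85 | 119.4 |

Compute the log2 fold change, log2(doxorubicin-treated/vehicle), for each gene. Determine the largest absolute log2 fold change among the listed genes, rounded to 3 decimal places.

log2(36.71/641.2) = -4.127  (Pten9)
log2(49.46/196.8) = -1.992  (Ccn12)
log2(45.84/662.1) = -3.852  (Mapk10)
log2(680.8/195.8) = 1.798  (Vegf12)
log2(119.4/40.85) = 1.547  (Esr7)
The largest magnitude belongs to Pten9.

4.127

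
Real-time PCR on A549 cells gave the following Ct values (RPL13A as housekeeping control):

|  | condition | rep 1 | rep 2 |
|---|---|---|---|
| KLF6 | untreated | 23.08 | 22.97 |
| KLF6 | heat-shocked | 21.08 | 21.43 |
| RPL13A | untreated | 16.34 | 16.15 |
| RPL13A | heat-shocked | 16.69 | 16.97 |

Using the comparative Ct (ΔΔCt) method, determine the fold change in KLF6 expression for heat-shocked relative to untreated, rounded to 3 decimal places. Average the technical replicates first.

Mean Ct: KLF6 untreated 23.025; KLF6 heat-shocked 21.255; RPL13A untreated 16.245; RPL13A heat-shocked 16.830
ΔCt(untreated) = 23.025 − 16.245 = 6.780
ΔCt(heat-shocked) = 21.255 − 16.830 = 4.425
ΔΔCt = 4.425 − 6.780 = -2.355
Fold change = 2^(−(-2.355)) = 2^2.355 = 5.1159

5.116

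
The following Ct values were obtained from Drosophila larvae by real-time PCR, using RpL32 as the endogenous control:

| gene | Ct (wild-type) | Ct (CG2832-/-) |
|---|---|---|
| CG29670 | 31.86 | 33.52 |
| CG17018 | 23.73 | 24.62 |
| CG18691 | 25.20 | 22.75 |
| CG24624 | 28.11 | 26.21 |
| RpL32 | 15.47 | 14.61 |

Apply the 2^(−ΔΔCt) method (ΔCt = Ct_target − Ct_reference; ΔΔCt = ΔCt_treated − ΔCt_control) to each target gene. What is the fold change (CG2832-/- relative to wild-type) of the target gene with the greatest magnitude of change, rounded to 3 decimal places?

0.174

CG29670: ΔΔCt = (33.52−14.61) − (31.86−15.47) = 18.91 − 16.39 = 2.52; fold change = 2^-2.52 = 0.174
CG17018: ΔΔCt = (24.62−14.61) − (23.73−15.47) = 10.01 − 8.26 = 1.75; fold change = 2^-1.75 = 0.297
CG18691: ΔΔCt = (22.75−14.61) − (25.20−15.47) = 8.14 − 9.73 = -1.59; fold change = 2^1.59 = 3.010
CG24624: ΔΔCt = (26.21−14.61) − (28.11−15.47) = 11.60 − 12.64 = -1.04; fold change = 2^1.04 = 2.056
CG29670 has the largest |ΔΔCt| = 2.52.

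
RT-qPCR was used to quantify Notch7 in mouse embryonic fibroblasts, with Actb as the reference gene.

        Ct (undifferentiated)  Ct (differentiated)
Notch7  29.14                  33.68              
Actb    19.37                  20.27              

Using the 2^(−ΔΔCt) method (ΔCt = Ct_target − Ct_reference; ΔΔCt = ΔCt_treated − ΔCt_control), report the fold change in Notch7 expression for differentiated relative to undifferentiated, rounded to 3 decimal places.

ΔCt(undifferentiated) = 29.140 − 19.370 = 9.770
ΔCt(differentiated) = 33.680 − 20.270 = 13.410
ΔΔCt = 13.410 − 9.770 = 3.640
Fold change = 2^(−3.640) = 0.0802

0.080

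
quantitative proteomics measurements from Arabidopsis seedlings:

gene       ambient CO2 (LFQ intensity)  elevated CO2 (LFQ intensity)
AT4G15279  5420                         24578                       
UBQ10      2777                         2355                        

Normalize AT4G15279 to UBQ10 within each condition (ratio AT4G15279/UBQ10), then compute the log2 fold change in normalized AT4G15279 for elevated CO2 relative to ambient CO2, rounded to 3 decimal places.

2.419

AT4G15279/UBQ10 (ambient CO2) = 5420 / 2777 = 1.9517
AT4G15279/UBQ10 (elevated CO2) = 24578 / 2355 = 10.437
Fold change = 10.437 / 1.9517 = 5.3473
log2(5.3473) = 2.4188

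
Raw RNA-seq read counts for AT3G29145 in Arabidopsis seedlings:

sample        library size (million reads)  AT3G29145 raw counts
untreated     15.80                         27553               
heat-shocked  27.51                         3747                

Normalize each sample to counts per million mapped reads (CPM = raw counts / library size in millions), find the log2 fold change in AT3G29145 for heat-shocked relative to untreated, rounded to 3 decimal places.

CPM(untreated) = 27553 / 15.80 = 1743.8608
CPM(heat-shocked) = 3747 / 27.51 = 136.2050
Fold change = 136.2050 / 1743.8608 = 0.07811
log2(0.07811) = -3.6784

-3.678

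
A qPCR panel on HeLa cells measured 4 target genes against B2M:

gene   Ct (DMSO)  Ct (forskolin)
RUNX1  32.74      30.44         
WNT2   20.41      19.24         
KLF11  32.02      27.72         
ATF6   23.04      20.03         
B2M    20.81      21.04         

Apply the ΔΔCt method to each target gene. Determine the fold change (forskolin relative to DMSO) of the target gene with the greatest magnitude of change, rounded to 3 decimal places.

23.103

RUNX1: ΔΔCt = (30.44−21.04) − (32.74−20.81) = 9.40 − 11.93 = -2.53; fold change = 2^2.53 = 5.776
WNT2: ΔΔCt = (19.24−21.04) − (20.41−20.81) = -1.80 − (-0.40) = -1.40; fold change = 2^1.40 = 2.639
KLF11: ΔΔCt = (27.72−21.04) − (32.02−20.81) = 6.68 − 11.21 = -4.53; fold change = 2^4.53 = 23.103
ATF6: ΔΔCt = (20.03−21.04) − (23.04−20.81) = -1.01 − 2.23 = -3.24; fold change = 2^3.24 = 9.448
KLF11 has the largest |ΔΔCt| = 4.53.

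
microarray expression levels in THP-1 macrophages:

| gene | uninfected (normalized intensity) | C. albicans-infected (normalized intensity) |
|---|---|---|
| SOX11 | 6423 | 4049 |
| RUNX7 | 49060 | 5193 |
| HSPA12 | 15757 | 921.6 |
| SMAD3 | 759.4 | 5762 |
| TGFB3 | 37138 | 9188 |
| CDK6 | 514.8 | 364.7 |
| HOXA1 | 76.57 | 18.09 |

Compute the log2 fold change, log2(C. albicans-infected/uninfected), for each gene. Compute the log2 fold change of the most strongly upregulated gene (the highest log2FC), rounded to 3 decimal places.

2.924

log2(4049/6423) = -0.666  (SOX11)
log2(5193/49060) = -3.240  (RUNX7)
log2(921.6/15757) = -4.096  (HSPA12)
log2(5762/759.4) = 2.924  (SMAD3)
log2(9188/37138) = -2.015  (TGFB3)
log2(364.7/514.8) = -0.497  (CDK6)
log2(18.09/76.57) = -2.082  (HOXA1)
SMAD3 is most strongly upregulated.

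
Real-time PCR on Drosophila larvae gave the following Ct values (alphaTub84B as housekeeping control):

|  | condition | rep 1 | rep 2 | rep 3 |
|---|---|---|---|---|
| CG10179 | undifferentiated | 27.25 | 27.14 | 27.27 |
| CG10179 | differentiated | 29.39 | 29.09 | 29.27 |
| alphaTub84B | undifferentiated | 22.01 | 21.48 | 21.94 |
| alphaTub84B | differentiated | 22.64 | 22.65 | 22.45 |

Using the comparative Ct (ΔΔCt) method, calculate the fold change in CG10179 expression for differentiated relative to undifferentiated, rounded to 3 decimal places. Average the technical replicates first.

Mean Ct: CG10179 undifferentiated 27.220; CG10179 differentiated 29.250; alphaTub84B undifferentiated 21.810; alphaTub84B differentiated 22.580
ΔCt(undifferentiated) = 27.220 − 21.810 = 5.410
ΔCt(differentiated) = 29.250 − 22.580 = 6.670
ΔΔCt = 6.670 − 5.410 = 1.260
Fold change = 2^(−1.260) = 0.4175

0.418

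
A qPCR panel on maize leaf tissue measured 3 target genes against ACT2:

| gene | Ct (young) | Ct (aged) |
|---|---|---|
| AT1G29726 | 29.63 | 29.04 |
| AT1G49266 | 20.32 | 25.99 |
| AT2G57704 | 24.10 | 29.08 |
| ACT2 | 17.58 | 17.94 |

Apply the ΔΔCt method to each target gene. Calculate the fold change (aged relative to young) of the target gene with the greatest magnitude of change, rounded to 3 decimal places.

0.025

AT1G29726: ΔΔCt = (29.04−17.94) − (29.63−17.58) = 11.10 − 12.05 = -0.95; fold change = 2^0.95 = 1.932
AT1G49266: ΔΔCt = (25.99−17.94) − (20.32−17.58) = 8.05 − 2.74 = 5.31; fold change = 2^-5.31 = 0.025
AT2G57704: ΔΔCt = (29.08−17.94) − (24.10−17.58) = 11.14 − 6.52 = 4.62; fold change = 2^-4.62 = 0.041
AT1G49266 has the largest |ΔΔCt| = 5.31.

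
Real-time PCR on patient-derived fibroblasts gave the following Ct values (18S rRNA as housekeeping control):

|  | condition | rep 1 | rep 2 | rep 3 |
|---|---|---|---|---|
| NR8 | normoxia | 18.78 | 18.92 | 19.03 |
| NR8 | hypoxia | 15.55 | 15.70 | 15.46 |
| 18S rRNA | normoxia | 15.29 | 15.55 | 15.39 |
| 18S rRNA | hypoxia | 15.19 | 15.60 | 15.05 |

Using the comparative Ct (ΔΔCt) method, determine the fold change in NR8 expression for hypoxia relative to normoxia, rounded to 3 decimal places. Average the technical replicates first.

9.254

Mean Ct: NR8 normoxia 18.910; NR8 hypoxia 15.570; 18S rRNA normoxia 15.410; 18S rRNA hypoxia 15.280
ΔCt(normoxia) = 18.910 − 15.410 = 3.500
ΔCt(hypoxia) = 15.570 − 15.280 = 0.290
ΔΔCt = 0.290 − 3.500 = -3.210
Fold change = 2^(−(-3.210)) = 2^3.210 = 9.2535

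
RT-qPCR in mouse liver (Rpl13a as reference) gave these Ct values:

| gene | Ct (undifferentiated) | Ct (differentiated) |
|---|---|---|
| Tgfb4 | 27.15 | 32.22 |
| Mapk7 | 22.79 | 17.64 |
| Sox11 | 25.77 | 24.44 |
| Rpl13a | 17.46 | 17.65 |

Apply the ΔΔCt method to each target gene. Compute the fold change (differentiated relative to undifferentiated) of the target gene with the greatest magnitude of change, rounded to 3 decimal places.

40.504

Tgfb4: ΔΔCt = (32.22−17.65) − (27.15−17.46) = 14.57 − 9.69 = 4.88; fold change = 2^-4.88 = 0.034
Mapk7: ΔΔCt = (17.64−17.65) − (22.79−17.46) = -0.01 − 5.33 = -5.34; fold change = 2^5.34 = 40.504
Sox11: ΔΔCt = (24.44−17.65) − (25.77−17.46) = 6.79 − 8.31 = -1.52; fold change = 2^1.52 = 2.868
Mapk7 has the largest |ΔΔCt| = 5.34.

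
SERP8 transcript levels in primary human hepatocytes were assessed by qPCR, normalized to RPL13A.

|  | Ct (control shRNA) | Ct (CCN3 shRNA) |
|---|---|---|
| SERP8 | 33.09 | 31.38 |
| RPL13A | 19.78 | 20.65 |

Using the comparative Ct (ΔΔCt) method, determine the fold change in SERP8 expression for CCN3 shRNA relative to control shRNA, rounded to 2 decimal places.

ΔCt(control shRNA) = 33.090 − 19.780 = 13.310
ΔCt(CCN3 shRNA) = 31.380 − 20.650 = 10.730
ΔΔCt = 10.730 − 13.310 = -2.580
Fold change = 2^(−(-2.580)) = 2^2.580 = 5.979

5.98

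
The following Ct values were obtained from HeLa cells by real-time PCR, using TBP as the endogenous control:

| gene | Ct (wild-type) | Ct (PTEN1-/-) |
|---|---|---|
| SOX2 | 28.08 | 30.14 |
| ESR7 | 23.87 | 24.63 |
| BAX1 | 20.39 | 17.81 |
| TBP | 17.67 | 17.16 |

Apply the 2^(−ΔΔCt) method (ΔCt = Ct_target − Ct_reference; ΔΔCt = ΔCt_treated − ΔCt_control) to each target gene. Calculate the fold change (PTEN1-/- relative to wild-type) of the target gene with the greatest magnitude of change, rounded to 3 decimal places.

SOX2: ΔΔCt = (30.14−17.16) − (28.08−17.67) = 12.98 − 10.41 = 2.57; fold change = 2^-2.57 = 0.168
ESR7: ΔΔCt = (24.63−17.16) − (23.87−17.67) = 7.47 − 6.20 = 1.27; fold change = 2^-1.27 = 0.415
BAX1: ΔΔCt = (17.81−17.16) − (20.39−17.67) = 0.65 − 2.72 = -2.07; fold change = 2^2.07 = 4.199
SOX2 has the largest |ΔΔCt| = 2.57.

0.168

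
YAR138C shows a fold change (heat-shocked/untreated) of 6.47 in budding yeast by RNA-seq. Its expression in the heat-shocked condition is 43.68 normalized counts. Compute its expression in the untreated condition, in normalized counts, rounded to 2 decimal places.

6.75

untreated expression = 43.68 / 6.47 = 6.75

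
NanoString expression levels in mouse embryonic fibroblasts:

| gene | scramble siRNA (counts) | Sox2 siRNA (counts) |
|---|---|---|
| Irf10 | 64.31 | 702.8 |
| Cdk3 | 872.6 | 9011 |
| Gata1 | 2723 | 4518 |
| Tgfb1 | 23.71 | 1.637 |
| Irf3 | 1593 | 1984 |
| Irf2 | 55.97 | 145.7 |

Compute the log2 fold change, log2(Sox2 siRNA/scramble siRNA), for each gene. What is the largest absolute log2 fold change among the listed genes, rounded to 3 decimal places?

3.856

log2(702.8/64.31) = 3.450  (Irf10)
log2(9011/872.6) = 3.368  (Cdk3)
log2(4518/2723) = 0.730  (Gata1)
log2(1.637/23.71) = -3.856  (Tgfb1)
log2(1984/1593) = 0.317  (Irf3)
log2(145.7/55.97) = 1.380  (Irf2)
The largest magnitude belongs to Tgfb1.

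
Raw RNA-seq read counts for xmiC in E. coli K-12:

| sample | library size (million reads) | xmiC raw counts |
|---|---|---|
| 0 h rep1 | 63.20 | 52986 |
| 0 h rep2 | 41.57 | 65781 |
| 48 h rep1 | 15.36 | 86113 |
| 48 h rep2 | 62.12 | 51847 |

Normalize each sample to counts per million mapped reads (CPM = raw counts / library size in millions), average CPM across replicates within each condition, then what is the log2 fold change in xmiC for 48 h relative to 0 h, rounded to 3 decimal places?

1.412

CPM(0 h rep1) = 52986 / 63.20 = 838.3861
CPM(0 h rep2) = 65781 / 41.57 = 1582.4152
CPM(48 h rep1) = 86113 / 15.36 = 5606.3151
CPM(48 h rep2) = 51847 / 62.12 = 834.6265
mean CPM(0 h) = 1210.4006; mean CPM(48 h) = 3220.4708
Fold change = 3220.4708 / 1210.4006 = 2.66067
log2(2.66067) = 1.4118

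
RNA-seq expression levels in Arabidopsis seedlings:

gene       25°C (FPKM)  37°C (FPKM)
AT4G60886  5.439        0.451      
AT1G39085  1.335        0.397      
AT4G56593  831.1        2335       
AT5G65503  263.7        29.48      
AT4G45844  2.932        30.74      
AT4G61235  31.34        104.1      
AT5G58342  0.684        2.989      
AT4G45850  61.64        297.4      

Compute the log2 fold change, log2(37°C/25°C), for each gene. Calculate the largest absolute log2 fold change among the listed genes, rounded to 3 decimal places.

log2(0.451/5.439) = -3.592  (AT4G60886)
log2(0.397/1.335) = -1.750  (AT1G39085)
log2(2335/831.1) = 1.490  (AT4G56593)
log2(29.48/263.7) = -3.161  (AT5G65503)
log2(30.74/2.932) = 3.390  (AT4G45844)
log2(104.1/31.34) = 1.732  (AT4G61235)
log2(2.989/0.684) = 2.128  (AT5G58342)
log2(297.4/61.64) = 2.270  (AT4G45850)
The largest magnitude belongs to AT4G60886.

3.592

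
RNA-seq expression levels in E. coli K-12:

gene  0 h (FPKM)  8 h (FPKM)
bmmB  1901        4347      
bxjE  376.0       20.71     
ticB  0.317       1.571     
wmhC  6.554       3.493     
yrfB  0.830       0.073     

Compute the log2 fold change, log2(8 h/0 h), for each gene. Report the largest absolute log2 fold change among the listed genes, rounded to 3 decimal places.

4.182

log2(4347/1901) = 1.193  (bmmB)
log2(20.71/376.0) = -4.182  (bxjE)
log2(1.571/0.317) = 2.309  (ticB)
log2(3.493/6.554) = -0.908  (wmhC)
log2(0.073/0.830) = -3.507  (yrfB)
The largest magnitude belongs to bxjE.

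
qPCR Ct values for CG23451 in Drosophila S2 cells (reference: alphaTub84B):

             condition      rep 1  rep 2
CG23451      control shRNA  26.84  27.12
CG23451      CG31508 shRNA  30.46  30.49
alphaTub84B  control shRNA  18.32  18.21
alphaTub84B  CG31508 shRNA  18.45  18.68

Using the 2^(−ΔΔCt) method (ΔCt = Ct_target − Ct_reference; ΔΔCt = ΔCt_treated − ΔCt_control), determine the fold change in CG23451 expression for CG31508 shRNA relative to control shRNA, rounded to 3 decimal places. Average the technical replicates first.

0.109

Mean Ct: CG23451 control shRNA 26.980; CG23451 CG31508 shRNA 30.475; alphaTub84B control shRNA 18.265; alphaTub84B CG31508 shRNA 18.565
ΔCt(control shRNA) = 26.980 − 18.265 = 8.715
ΔCt(CG31508 shRNA) = 30.475 − 18.565 = 11.910
ΔΔCt = 11.910 − 8.715 = 3.195
Fold change = 2^(−3.195) = 0.1092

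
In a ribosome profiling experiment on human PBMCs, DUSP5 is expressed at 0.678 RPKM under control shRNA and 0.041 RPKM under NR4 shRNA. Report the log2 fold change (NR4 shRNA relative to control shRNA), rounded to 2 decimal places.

-4.05

Fold change = 0.041 / 0.678 = 0.0605
log2(0.0605) = -4.048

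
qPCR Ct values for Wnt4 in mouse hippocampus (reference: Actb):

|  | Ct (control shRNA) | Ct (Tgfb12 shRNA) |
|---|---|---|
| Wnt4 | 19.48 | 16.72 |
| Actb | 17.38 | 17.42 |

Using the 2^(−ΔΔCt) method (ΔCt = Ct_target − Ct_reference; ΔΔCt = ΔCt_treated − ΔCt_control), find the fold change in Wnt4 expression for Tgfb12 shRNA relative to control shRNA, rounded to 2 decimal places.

ΔCt(control shRNA) = 19.480 − 17.380 = 2.100
ΔCt(Tgfb12 shRNA) = 16.720 − 17.420 = -0.700
ΔΔCt = -0.700 − 2.100 = -2.800
Fold change = 2^(−(-2.800)) = 2^2.800 = 6.964

6.96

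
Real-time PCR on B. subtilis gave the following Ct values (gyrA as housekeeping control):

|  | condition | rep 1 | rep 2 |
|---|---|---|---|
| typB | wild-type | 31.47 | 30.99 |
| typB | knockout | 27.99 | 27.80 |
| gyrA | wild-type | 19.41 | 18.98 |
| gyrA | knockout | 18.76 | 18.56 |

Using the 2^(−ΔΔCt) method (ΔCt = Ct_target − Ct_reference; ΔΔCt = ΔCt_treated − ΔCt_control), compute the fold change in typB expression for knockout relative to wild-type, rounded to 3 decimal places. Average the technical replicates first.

Mean Ct: typB wild-type 31.230; typB knockout 27.895; gyrA wild-type 19.195; gyrA knockout 18.660
ΔCt(wild-type) = 31.230 − 19.195 = 12.035
ΔCt(knockout) = 27.895 − 18.660 = 9.235
ΔΔCt = 9.235 − 12.035 = -2.800
Fold change = 2^(−(-2.800)) = 2^2.800 = 6.9644

6.964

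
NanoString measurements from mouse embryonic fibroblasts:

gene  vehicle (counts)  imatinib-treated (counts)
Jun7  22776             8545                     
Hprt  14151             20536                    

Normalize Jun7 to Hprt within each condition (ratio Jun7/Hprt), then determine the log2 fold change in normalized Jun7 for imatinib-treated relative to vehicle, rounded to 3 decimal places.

-1.952

Jun7/Hprt (vehicle) = 22776 / 14151 = 1.6095
Jun7/Hprt (imatinib-treated) = 8545 / 20536 = 0.4161
Fold change = 0.4161 / 1.6095 = 0.2585
log2(0.2585) = -1.9516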